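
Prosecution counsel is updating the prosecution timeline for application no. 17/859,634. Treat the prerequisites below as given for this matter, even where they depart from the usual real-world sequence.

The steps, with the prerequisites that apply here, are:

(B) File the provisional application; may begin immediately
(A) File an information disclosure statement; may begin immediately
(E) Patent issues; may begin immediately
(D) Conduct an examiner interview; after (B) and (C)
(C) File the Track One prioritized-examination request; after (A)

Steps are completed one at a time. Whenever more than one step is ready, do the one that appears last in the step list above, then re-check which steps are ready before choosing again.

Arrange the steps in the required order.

(E), (A) and (B) have no prerequisites; (E) is listed later, so (E) is first.
(A) and (B) are both available; (A) is listed later → (A).
(C) now also ready, so the ready set is {(C), (B)}; (C) is listed later → (C).
That leaves (B) as the only ready step → (B).
That leaves (D) as the only ready step → (D).

(E), (A), (C), (B), (D)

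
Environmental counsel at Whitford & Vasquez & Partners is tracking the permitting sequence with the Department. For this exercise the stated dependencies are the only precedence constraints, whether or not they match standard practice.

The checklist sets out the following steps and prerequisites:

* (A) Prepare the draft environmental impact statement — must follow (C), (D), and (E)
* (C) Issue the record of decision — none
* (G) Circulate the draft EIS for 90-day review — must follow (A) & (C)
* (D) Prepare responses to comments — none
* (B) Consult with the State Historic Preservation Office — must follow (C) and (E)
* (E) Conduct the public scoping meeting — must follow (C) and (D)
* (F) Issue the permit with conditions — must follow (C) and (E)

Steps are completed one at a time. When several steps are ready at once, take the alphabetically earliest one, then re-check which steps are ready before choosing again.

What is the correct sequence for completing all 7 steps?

Nothing is required for (C) and (D). (C) has the earlier label → (C) first.
(D) is the only step now ready → (D).
(E) is the only step now ready → (E).
Now (A), (B) and (F) have their prerequisites met. (A) has the earlier label, so (A) next.
(G) now also ready, so the ready set is {(B), (F), (G)}; (B) has the earlier label → (B).
Ready: (F) and (G). (F) has the earlier label → (F).
That leaves (G) as the only ready step → (G).

(C), (D), (E), (A), (B), (F), (G)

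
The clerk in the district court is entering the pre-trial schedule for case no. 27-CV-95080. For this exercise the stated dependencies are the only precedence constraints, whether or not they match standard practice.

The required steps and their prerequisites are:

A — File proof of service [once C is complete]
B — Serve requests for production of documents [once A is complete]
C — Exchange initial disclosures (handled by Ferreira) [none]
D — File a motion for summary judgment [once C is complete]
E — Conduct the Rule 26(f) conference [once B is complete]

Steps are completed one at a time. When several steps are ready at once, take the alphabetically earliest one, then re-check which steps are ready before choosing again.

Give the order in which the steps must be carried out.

Only C has no prerequisites, so it is first.
Ready: A and D. A has the earlier label → A.
B now also ready, so the ready set is {B, D}; B has the earlier label → B.
Ready: D and E. D has the earlier label → D.
E is the only step now ready → E.

C A B D E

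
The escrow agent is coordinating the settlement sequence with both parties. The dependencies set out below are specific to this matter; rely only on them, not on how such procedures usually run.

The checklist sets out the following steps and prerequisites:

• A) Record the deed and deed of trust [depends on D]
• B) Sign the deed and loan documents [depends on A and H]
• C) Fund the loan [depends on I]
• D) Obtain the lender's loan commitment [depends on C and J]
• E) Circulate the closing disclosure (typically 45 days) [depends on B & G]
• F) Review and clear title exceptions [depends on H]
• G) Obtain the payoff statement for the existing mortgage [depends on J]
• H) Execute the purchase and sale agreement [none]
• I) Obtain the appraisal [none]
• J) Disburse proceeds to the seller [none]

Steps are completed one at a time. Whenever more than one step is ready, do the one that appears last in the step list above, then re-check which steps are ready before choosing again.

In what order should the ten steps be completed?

J I H G F C D A B E

Nothing is required for J, I and H. J is listed later → J first.
G now also ready, so the ready set is {I, H, G}; I is listed later → I.
H, G and C are all available; H is listed later → H.
G, F and C are all available; G is listed later → G.
Now F and C have their prerequisites met. F is listed later, so F next.
C needed I, now all done → C.
Next only D has its prerequisites met → D.
Next only A has its prerequisites met → A.
B needed H and A, now all done → B.
Next only E has its prerequisites met → E.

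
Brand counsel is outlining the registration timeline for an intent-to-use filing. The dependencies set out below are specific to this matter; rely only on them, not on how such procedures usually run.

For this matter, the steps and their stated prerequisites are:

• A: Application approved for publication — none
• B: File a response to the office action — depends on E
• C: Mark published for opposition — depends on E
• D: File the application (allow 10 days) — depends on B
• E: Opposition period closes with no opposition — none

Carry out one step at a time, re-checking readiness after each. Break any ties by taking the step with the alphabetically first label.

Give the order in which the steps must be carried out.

A E B C D

Nothing is required for A and E. A has the earlier label → A first.
Next only E has its prerequisites met → E.
B and C are both available; B has the earlier label → B.
C and D are both available; C has the earlier label → C.
That leaves D as the only ready step → D.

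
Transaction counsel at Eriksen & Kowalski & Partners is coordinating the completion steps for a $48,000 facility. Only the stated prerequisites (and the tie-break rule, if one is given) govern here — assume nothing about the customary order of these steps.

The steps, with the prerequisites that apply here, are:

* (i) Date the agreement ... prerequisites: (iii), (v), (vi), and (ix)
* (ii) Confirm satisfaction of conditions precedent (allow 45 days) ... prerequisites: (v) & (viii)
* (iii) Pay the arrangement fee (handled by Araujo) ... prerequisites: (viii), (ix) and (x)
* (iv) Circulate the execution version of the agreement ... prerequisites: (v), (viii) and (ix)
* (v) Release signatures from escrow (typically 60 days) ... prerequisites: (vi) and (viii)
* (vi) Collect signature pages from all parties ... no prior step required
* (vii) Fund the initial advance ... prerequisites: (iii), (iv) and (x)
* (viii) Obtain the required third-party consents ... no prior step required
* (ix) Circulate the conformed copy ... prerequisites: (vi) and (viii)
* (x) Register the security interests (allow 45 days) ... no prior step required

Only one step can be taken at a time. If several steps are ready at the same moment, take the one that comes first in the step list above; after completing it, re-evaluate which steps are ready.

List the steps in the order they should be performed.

(vi), (viii) and (x) have no prerequisites; (vi) is listed earlier, so (vi) is first.
Ready: (viii) and (x). (viii) is listed earlier → (viii).
Now (v), (ix) and (x) have their prerequisites met. (v) is listed earlier, so (v) next.
(ii), (ix) and (x) are all available; (ii) is listed earlier → (ii).
(ix) and (x) are both available; (ix) is listed earlier → (ix).
(iv) now also ready, so the ready set is {(iv), (x)}; (iv) is listed earlier → (iv).
(x) is the only step now ready → (x).
(iii) needed (viii), (ix) and (x), now all done → (iii).
Ready: (i) and (vii). (i) is listed earlier → (i).
That leaves (vii) as the only ready step → (vii).

(vi), (viii), (v), (ii), (ix), (iv), (x), (iii), (i), (vii)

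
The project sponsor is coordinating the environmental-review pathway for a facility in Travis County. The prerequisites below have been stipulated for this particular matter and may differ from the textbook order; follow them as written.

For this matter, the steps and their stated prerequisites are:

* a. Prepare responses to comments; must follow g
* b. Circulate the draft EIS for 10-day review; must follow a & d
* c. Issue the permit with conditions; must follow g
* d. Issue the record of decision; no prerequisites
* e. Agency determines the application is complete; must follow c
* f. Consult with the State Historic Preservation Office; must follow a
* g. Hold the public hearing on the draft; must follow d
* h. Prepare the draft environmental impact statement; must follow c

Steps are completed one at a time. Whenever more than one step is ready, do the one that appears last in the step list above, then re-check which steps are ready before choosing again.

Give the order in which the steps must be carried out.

d → g → c → h → e → a → f → b

Only d has no prerequisites, so it is first.
g is the only step now ready → g.
Now c and a have their prerequisites met. c is listed later, so c next.
h and e now also ready, so the ready set is {h, e, a}; h is listed later → h.
e and a are both available; e is listed later → e.
Next only a has its prerequisites met → a.
Ready: f and b. f is listed later → f.
b is the only step now ready → b.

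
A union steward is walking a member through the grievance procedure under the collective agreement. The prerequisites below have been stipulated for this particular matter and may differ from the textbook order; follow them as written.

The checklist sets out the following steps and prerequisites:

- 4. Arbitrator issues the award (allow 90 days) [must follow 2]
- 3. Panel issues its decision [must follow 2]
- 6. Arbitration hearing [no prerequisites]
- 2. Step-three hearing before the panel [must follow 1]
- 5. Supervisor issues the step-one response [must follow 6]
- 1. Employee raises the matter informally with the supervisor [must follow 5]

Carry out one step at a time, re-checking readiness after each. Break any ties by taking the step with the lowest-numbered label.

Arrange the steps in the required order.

Only 6 has no prerequisites, so it is first.
5 needed 6, now all done → 5.
Next only 1 has its prerequisites met → 1.
That leaves 2 as the only ready step → 2.
Now 3 and 4 have their prerequisites met. 3 has the earlier label, so 3 next.
4 needed 2, now all done → 4.

6, 5, 1, 2, 3, 4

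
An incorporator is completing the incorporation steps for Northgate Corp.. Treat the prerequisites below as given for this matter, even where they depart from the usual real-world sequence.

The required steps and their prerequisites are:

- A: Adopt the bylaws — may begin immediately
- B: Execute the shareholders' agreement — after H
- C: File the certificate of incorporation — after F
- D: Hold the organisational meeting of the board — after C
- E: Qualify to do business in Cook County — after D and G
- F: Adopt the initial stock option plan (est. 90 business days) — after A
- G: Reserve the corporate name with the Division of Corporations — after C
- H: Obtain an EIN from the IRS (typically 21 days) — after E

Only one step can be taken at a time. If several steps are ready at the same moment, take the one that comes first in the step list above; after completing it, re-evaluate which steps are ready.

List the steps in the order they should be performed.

A → F → C → D → G → E → H → B

A has no prerequisites → A first.
F needed A, now all done → F.
That leaves C as the only ready step → C.
Ready: D and G. D is listed earlier → D.
That leaves G as the only ready step → G.
E needed D and G, now all done → E.
H needed E, now all done → H.
B needed H, now all done → B.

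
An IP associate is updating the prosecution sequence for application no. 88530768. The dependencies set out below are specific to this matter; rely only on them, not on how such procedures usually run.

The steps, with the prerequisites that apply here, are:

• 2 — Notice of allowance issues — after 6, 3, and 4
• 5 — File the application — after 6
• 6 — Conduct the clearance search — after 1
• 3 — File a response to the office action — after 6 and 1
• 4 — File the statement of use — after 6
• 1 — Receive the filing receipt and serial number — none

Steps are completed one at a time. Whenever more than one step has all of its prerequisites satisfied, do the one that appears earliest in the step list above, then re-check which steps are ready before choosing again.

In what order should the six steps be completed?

1 6 5 3 4 2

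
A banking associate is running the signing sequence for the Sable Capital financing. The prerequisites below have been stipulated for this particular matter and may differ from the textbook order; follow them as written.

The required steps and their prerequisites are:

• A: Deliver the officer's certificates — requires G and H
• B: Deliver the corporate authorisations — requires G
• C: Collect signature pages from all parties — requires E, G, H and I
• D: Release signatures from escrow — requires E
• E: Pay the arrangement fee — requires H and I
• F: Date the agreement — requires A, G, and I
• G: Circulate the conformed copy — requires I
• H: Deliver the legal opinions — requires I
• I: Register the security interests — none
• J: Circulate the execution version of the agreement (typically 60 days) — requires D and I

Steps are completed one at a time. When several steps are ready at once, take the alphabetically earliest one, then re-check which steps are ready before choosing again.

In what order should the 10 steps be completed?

I is the only step with nothing outstanding, so it goes first.
Now G and H have their prerequisites met. G has the earlier label, so G next.
B and H are both available; B has the earlier label → B.
H is the only step now ready → H.
Now A and E have their prerequisites met. A has the earlier label, so A next.
Ready: E and F. E has the earlier label → E.
C and D now also ready, so the ready set is {C, D, F}; C has the earlier label → C.
Ready: D and F. D has the earlier label → D.
Now F and J have their prerequisites met. F has the earlier label, so F next.
That leaves J as the only ready step → J.

I, G, B, H, A, E, C, D, F, J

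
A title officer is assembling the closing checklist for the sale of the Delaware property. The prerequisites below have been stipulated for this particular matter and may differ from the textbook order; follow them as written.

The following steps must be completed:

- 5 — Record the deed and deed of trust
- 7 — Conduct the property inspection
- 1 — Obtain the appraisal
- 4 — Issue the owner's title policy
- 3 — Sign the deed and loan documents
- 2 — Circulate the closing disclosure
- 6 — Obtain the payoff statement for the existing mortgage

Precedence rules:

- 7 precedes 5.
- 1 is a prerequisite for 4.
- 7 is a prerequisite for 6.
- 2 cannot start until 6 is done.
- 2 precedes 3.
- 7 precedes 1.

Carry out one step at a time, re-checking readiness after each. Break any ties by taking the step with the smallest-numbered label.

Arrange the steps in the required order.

7 has no prerequisites → 7 first.
Ready: 1, 5 and 6. 1 has the earlier label → 1.
4 now also ready, so the ready set is {4, 5, 6}; 4 has the earlier label → 4.
Ready: 5 and 6. 5 has the earlier label → 5.
Next only 6 has its prerequisites met → 6.
Next only 2 has its prerequisites met → 2.
Next only 3 has its prerequisites met → 3.

7 1 4 5 6 2 3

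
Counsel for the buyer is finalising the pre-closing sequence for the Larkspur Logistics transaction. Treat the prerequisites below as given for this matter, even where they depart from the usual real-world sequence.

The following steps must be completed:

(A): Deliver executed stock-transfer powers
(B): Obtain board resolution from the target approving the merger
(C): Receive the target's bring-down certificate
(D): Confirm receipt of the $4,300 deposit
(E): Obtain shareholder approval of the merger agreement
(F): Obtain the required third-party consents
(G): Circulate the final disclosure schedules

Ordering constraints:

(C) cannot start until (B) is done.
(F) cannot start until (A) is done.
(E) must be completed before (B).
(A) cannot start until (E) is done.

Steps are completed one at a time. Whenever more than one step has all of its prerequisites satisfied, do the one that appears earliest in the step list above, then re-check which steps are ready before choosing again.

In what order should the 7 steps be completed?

(D), (E), (A), (B), (C), (F), (G)

(D), (E) and (G) have no prerequisites; (D) is listed earlier, so (D) is first.
(E) and (G) are both available; (E) is listed earlier → (E).
Ready: (A), (B) and (G). (A) is listed earlier → (A).
(F) now also ready, so the ready set is {(B), (F), (G)}; (B) is listed earlier → (B).
(C), (F) and (G) are all available; (C) is listed earlier → (C).
(F) and (G) are both available; (F) is listed earlier → (F).
That leaves (G) as the only ready step → (G).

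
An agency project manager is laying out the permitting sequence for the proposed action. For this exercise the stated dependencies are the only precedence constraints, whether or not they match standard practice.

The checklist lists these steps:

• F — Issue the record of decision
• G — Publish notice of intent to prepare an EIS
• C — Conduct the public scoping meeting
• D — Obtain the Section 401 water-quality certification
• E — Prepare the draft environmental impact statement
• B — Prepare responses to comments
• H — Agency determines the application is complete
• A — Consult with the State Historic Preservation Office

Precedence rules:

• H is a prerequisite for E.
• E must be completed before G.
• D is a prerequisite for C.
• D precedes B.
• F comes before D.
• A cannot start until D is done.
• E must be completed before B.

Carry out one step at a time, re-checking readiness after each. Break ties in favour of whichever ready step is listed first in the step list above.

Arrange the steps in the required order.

Nothing is required for F and H. F is listed earlier → F first.
Ready: D and H. D is listed earlier → D.
C and A now also ready, so the ready set is {C, H, A}; C is listed earlier → C.
Ready: H and A. H is listed earlier → H.
Now E and A have their prerequisites met. E is listed earlier, so E next.
G and B now also ready, so the ready set is {G, B, A}; G is listed earlier → G.
B and A are both available; B is listed earlier → B.
A needed D, now all done → A.

F → D → C → H → E → G → B → A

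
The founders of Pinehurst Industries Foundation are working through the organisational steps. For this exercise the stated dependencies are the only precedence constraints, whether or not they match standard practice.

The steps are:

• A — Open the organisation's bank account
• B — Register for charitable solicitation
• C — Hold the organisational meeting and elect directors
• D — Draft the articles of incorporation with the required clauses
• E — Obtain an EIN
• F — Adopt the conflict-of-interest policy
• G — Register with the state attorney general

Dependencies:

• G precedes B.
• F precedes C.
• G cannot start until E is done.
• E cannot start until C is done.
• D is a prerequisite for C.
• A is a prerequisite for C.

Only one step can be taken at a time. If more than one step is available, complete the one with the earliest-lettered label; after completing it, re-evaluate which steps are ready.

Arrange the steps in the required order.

A, D and F have no prerequisites; A has the earlier label, so A is first.
D and F are both available; D has the earlier label → D.
F is the only step now ready → F.
That leaves C as the only ready step → C.
E needed C, now all done → E.
G needed E, now all done → G.
That leaves B as the only ready step → B.

A, D, F, C, E, G, B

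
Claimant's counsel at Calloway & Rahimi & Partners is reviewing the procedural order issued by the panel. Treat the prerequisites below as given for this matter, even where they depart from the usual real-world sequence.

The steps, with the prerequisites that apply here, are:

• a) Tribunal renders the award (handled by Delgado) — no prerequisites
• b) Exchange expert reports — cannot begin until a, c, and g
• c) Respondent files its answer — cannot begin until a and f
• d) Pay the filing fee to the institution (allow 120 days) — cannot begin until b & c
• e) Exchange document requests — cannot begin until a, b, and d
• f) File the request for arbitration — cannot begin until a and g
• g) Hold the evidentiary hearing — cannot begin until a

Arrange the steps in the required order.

a → g → f → c → b → d → e

a has no prerequisites → a first.
That leaves g as the only ready step → g.
f needed a and g, now all done → f.
c is the only step now ready → c.
b is the only step now ready → b.
Next only d has its prerequisites met → d.
e needed a, b and d, now all done → e.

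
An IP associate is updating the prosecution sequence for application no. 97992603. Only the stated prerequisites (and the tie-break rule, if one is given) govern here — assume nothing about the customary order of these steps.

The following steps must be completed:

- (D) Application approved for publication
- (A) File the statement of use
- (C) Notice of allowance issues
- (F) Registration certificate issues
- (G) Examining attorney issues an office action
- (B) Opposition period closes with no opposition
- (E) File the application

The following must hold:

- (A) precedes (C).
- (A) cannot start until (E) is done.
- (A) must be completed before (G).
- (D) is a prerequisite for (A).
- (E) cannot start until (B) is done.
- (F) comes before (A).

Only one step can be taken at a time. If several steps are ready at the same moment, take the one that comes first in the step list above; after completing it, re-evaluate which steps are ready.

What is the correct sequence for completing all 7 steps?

(D), (F), (B), (E), (A), (C), (G)

(D), (F) and (B) have no prerequisites; (D) is listed earlier, so (D) is first.
Ready: (F) and (B). (F) is listed earlier → (F).
Next only (B) has its prerequisites met → (B).
Next only (E) has its prerequisites met → (E).
(A) needed (D), (F) and (E), now all done → (A).
Now (C) and (G) have their prerequisites met. (C) is listed earlier, so (C) next.
(G) needed (A), now all done → (G).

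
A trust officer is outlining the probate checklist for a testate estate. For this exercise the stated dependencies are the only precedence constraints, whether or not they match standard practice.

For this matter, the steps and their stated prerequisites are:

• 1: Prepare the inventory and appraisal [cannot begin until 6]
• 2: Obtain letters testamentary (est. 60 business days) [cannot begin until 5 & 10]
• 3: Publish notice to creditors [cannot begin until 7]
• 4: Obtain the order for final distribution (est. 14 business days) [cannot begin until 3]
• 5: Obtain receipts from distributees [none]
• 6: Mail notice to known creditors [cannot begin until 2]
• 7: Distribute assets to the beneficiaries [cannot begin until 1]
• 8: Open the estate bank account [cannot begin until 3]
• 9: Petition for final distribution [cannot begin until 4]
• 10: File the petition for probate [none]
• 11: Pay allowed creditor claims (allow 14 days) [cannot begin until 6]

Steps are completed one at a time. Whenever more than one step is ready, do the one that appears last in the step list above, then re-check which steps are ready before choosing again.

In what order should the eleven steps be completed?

10 and 5 have no prerequisites; 10 is listed later, so 10 is first.
That leaves 5 as the only ready step → 5.
Next only 2 has its prerequisites met → 2.
That leaves 6 as the only ready step → 6.
Ready: 11 and 1. 11 is listed later → 11.
1 needed 6, now all done → 1.
7 needed 1, now all done → 7.
3 is the only step now ready → 3.
Ready: 8 and 4. 8 is listed later → 8.
4 is the only step now ready → 4.
9 is the only step now ready → 9.

10 5 2 6 11 1 7 3 8 4 9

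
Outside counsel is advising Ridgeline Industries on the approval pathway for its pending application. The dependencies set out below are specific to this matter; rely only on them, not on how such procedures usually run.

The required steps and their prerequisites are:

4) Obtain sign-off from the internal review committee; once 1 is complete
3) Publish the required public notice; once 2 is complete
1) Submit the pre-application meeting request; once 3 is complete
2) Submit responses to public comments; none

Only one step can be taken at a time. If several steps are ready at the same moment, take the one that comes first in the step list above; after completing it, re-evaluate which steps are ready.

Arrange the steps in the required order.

2 → 3 → 1 → 4

2 has no prerequisites → 2 first.
3 needed 2, now all done → 3.
1 needed 3, now all done → 1.
That leaves 4 as the only ready step → 4.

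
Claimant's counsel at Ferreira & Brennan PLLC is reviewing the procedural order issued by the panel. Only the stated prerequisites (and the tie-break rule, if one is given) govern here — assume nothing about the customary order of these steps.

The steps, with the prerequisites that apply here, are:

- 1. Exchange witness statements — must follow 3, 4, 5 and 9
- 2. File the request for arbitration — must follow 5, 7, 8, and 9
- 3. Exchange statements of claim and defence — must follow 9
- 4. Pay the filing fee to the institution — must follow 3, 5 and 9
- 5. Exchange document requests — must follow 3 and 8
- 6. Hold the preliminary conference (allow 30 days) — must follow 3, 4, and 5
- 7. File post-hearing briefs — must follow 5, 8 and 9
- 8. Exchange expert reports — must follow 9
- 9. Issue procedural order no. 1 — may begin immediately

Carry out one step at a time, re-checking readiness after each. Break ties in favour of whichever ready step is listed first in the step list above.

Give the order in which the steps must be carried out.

Only 9 has no prerequisites, so it is first.
3 and 8 are both available; 3 is listed earlier → 3.
8 is the only step now ready → 8.
Next only 5 has its prerequisites met → 5.
Ready: 4 and 7. 4 is listed earlier → 4.
1 and 6 now also ready, so the ready set is {1, 6, 7}; 1 is listed earlier → 1.
Ready: 6 and 7. 6 is listed earlier → 6.
That leaves 7 as the only ready step → 7.
2 is the only step now ready → 2.

9 → 3 → 8 → 5 → 4 → 1 → 6 → 7 → 2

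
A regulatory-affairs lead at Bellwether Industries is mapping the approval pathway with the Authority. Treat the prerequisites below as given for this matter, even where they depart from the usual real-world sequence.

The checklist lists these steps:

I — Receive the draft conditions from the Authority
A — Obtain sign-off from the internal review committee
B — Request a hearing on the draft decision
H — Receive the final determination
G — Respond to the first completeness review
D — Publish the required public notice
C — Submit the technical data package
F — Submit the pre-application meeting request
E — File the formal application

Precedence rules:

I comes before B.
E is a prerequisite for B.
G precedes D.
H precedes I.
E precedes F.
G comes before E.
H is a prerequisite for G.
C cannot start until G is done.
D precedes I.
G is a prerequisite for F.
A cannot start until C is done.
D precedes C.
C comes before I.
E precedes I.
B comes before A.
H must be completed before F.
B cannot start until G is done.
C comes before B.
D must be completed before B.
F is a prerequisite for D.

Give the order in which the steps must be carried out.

H, G, E, F, D, C, I, B, A

H has no prerequisites → H first.
G is the only step now ready → G.
E needed G, now all done → E.
That leaves F as the only ready step → F.
That leaves D as the only ready step → D.
C needed G and D, now all done → C.
I is the only step now ready → I.
Next only B has its prerequisites met → B.
A needed B and C, now all done → A.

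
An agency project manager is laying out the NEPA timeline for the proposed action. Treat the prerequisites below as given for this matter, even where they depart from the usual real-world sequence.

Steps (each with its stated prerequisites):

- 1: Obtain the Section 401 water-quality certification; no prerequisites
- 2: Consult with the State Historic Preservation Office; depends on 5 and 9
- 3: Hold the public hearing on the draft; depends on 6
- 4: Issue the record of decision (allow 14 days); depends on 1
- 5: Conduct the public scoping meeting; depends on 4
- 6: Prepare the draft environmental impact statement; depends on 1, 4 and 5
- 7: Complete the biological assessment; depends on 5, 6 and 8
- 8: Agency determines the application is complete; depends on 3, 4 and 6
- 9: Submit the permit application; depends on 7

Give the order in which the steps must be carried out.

1 is the only step with nothing outstanding, so it goes first.
4 needed 1, now all done → 4.
That leaves 5 as the only ready step → 5.
6 needed 1, 4 and 5, now all done → 6.
3 needed 6, now all done → 3.
Next only 8 has its prerequisites met → 8.
7 needed 5, 6 and 8, now all done → 7.
Next only 9 has its prerequisites met → 9.
2 needed 5 and 9, now all done → 2.

1, 4, 5, 6, 3, 8, 7, 9, 2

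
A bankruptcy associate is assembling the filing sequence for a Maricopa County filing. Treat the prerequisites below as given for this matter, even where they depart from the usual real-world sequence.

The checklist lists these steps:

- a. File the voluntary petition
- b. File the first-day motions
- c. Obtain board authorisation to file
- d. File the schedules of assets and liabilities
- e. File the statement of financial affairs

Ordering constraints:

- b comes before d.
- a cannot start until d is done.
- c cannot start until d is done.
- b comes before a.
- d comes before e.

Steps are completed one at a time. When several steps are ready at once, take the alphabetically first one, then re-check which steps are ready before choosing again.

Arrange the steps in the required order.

b is the only step with nothing outstanding, so it goes first.
d needed b, now all done → d.
Ready: a, c and e. a has the earlier label → a.
Ready: c and e. c has the earlier label → c.
That leaves e as the only ready step → e.

b, d, a, c, e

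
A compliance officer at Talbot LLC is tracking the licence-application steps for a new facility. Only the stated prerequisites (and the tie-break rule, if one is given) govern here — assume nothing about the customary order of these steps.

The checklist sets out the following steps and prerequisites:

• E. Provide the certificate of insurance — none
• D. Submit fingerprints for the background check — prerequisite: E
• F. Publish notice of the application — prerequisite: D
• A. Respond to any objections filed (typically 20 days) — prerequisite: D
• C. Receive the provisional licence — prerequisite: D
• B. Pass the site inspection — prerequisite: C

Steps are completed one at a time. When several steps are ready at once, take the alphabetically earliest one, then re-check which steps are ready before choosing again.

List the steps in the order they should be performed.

E D A C B F

Only E has no prerequisites, so it is first.
Next only D has its prerequisites met → D.
A, C and F are all available; A has the earlier label → A.
C and F are both available; C has the earlier label → C.
Ready: B and F. B has the earlier label → B.
F is the only step now ready → F.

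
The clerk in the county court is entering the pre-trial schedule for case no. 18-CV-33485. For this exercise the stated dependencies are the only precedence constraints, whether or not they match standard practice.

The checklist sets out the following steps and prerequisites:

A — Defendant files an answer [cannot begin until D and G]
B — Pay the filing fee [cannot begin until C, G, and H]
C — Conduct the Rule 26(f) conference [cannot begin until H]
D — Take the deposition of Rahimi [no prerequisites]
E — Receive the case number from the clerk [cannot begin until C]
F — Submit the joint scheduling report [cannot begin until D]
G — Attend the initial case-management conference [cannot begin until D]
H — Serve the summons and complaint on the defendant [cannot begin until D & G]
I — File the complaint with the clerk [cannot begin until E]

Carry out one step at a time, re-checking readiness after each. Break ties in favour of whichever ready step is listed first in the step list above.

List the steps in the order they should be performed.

Only D has no prerequisites, so it is first.
Now F and G have their prerequisites met. F is listed earlier, so F next.
G is the only step now ready → G.
Ready: A and H. A is listed earlier → A.
H needed D and G, now all done → H.
C is the only step now ready → C.
B and E are both available; B is listed earlier → B.
E needed C, now all done → E.
Next only I has its prerequisites met → I.

D, F, G, A, H, C, B, E, I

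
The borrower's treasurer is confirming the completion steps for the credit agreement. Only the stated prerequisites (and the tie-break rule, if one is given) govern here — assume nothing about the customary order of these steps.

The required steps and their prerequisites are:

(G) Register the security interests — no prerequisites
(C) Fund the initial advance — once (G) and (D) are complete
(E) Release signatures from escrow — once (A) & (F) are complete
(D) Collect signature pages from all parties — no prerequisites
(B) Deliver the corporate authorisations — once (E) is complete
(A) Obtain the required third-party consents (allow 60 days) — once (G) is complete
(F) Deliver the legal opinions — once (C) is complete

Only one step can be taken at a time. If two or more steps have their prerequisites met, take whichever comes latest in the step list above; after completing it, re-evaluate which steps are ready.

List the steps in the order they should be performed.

Nothing is required for (D) and (G). (D) is listed later → (D) first.
(G) is the only step now ready → (G).
Ready: (A) and (C). (A) is listed later → (A).
That leaves (C) as the only ready step → (C).
(F) needed (C), now all done → (F).
That leaves (E) as the only ready step → (E).
(B) needed (E), now all done → (B).

(D) → (G) → (A) → (C) → (F) → (E) → (B)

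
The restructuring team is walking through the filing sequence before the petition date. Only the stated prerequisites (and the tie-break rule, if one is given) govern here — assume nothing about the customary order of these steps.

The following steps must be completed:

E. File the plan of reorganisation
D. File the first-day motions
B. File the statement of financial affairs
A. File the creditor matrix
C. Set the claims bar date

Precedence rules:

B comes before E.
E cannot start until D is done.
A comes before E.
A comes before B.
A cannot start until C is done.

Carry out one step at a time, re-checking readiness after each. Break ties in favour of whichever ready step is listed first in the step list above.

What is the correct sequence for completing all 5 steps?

D, C, A, B, E

D and C have no prerequisites; D is listed earlier, so D is first.
That leaves C as the only ready step → C.
That leaves A as the only ready step → A.
B is the only step now ready → B.
That leaves E as the only ready step → E.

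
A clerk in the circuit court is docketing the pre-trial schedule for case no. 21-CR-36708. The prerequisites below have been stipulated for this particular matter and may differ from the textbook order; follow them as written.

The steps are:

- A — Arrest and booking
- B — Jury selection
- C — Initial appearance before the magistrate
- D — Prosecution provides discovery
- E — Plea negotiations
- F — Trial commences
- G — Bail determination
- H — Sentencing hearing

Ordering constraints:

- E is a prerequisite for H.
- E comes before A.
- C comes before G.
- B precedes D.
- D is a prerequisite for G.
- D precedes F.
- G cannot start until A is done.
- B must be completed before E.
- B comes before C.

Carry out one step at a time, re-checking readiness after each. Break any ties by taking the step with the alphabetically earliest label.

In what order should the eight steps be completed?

Only B has no prerequisites, so it is first.
C, D and E are all available; C has the earlier label → C.
D and E are both available; D has the earlier label → D.
Ready: E and F. E has the earlier label → E.
A and H now also ready, so the ready set is {A, F, H}; A has the earlier label → A.
G now also ready, so the ready set is {F, G, H}; F has the earlier label → F.
Ready: G and H. G has the earlier label → G.
H is the only step now ready → H.

B, C, D, E, A, F, G, H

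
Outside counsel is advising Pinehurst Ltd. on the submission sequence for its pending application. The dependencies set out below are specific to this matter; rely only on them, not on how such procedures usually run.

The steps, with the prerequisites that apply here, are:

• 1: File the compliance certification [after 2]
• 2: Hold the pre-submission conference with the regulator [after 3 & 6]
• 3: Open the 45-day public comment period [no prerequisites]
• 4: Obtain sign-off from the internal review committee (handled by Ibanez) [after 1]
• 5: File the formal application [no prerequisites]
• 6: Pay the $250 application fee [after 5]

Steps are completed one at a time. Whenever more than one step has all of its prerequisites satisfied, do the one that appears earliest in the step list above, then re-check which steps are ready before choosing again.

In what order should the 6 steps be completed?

Nothing is required for 3 and 5. 3 is listed earlier → 3 first.
Next only 5 has its prerequisites met → 5.
Next only 6 has its prerequisites met → 6.
2 is the only step now ready → 2.
1 is the only step now ready → 1.
Next only 4 has its prerequisites met → 4.

3, 5, 6, 2, 1, 4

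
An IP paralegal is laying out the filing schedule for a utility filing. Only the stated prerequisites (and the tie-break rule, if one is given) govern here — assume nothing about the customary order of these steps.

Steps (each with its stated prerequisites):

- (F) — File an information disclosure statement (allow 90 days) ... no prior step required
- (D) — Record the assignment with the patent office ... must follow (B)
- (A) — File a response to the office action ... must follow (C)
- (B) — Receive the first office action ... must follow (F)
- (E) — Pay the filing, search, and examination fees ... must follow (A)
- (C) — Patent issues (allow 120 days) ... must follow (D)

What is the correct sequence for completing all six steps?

(F), (B), (D), (C), (A), (E)

(F) is the only step with nothing outstanding, so it goes first.
(B) needed (F), now all done → (B).
Next only (D) has its prerequisites met → (D).
(C) is the only step now ready → (C).
Next only (A) has its prerequisites met → (A).
(E) needed (A), now all done → (E).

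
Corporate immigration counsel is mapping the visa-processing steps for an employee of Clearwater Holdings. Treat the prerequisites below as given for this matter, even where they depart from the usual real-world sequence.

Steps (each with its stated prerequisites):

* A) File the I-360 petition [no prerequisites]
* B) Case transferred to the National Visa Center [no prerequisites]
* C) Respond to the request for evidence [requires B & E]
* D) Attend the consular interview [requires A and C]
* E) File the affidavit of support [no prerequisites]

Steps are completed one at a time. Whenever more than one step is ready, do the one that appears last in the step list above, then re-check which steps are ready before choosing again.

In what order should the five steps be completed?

E, B and A have no prerequisites; E is listed later, so E is first.
B and A are both available; B is listed later → B.
C now also ready, so the ready set is {C, A}; C is listed later → C.
A is the only step now ready → A.
D needed C and A, now all done → D.

E → B → C → A → D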